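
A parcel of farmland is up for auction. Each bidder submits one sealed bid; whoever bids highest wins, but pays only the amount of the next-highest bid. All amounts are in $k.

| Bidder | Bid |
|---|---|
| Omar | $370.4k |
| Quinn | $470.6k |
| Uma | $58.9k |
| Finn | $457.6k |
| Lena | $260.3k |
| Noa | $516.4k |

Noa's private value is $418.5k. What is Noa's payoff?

Highest bid: Noa at $516.4k, so Noa wins.
Second-highest bid: Quinn at $470.6k — that is the price the winner pays.
Noa's payoff = value − price = $418.5k − $470.6k = −$52.1k.

−$52.1k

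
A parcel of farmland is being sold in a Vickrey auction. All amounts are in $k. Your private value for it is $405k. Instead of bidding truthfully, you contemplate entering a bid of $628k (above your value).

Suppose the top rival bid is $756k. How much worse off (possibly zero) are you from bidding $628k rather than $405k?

Bidding your value $405k: you lose (since $405k < $756k). Payoff $0k.
Bidding $628k: you lose. Payoff $0k.
Difference = $0k − $0k = $0k; both bids lead to the same outcome because the competing bid is above both your value and your alternative bid.
Because the price is fixed by the runner-up's bid, deviating from your value can only change a good outcome into a bad one — never the reverse.

$0k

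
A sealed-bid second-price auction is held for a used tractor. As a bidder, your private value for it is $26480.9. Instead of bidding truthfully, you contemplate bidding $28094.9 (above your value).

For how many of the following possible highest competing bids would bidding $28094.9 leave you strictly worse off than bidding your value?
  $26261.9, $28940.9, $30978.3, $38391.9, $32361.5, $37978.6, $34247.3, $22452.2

0

The deviation hurts exactly when the highest competing bid lies strictly between $26480.9 and $28094.9 — overbidding then wins at a price above your value.
$26261.9: below both → same outcome either way.
$28940.9: above both → same outcome either way.
$30978.3: above both → same outcome either way.
$38391.9: above both → same outcome either way.
$32361.5: above both → same outcome either way.
$37978.6: above both → same outcome either way.
$34247.3: above both → same outcome either way.
$22452.2: below both → same outcome either way.
Count: 0.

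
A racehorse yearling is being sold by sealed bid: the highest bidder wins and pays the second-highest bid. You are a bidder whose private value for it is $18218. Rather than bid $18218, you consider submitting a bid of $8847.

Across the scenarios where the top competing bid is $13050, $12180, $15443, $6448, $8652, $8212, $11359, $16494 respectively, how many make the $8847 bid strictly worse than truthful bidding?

5

The deviation hurts exactly when the highest competing bid lies strictly between $8847 and $18218 — underbidding then forfeits a profitable win.
$13050: inside the interval → strictly worse (loss $5168).
$12180: inside the interval → strictly worse (loss $6038).
$15443: inside the interval → strictly worse (loss $2775).
$6448: below both → same outcome either way.
$8652: below both → same outcome either way.
$8212: below both → same outcome either way.
$11359: inside the interval → strictly worse (loss $6859).
$16494: inside the interval → strictly worse (loss $1724).
Count: 5.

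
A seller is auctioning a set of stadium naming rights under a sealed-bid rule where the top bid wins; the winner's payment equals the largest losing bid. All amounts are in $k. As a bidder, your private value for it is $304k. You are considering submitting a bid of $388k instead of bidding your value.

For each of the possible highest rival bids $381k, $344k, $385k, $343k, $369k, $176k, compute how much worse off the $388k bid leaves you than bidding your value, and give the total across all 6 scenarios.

The deviation costs you only when the competing bid falls strictly between $304k and $388k; elsewhere both bids give the same outcome.
$381k: truthful payoff $0k, deviation payoff −$77k → loss $77k.
$344k: truthful payoff $0k, deviation payoff −$40k → loss $40k.
$385k: truthful payoff $0k, deviation payoff −$81k → loss $81k.
$343k: truthful payoff $0k, deviation payoff −$39k → loss $39k.
$369k: truthful payoff $0k, deviation payoff −$65k → loss $65k.
$176k: outcomes coincide → loss $0k.
Total loss = $77k + $40k + $81k + $39k + $65k = $302k.
In a second-price auction your bid sets only whether you win, not what you pay, so bidding your true value is weakly dominant.

$302k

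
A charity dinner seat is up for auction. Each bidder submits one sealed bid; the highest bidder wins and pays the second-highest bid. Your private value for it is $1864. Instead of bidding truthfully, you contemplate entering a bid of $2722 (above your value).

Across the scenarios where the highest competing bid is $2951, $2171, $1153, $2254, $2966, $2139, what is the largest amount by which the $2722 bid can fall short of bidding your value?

$390

$2951: same outcome either way → loss $0.
$2171: truthful gives $0, deviation gives −$307 → loss $307.
$1153: same outcome either way → loss $0.
$2254: truthful gives $0, deviation gives −$390 → loss $390.
$2966: same outcome either way → loss $0.
$2139: truthful gives $0, deviation gives −$275 → loss $275.
Maximum loss: $390.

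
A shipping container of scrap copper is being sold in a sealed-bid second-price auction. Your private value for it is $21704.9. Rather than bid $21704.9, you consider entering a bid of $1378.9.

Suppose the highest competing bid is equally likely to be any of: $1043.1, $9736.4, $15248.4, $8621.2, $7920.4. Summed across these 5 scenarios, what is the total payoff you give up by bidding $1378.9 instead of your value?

The deviation costs you only when the competing bid falls strictly between $1378.9 and $21704.9; elsewhere both bids give the same outcome.
$1043.1: outcomes coincide → loss $0.
$9736.4: truthful payoff $11968.5, deviation payoff $0 → loss $11968.5.
$15248.4: truthful payoff $6456.5, deviation payoff $0 → loss $6456.5.
$8621.2: truthful payoff $13083.7, deviation payoff $0 → loss $13083.7.
$7920.4: truthful payoff $13784.5, deviation payoff $0 → loss $13784.5.
Total loss = $11968.5 + $6456.5 + $13083.7 + $13784.5 = $45293.2.
Truthful bidding weakly dominates here: raising your bid can only win items priced above your value, and lowering it can only forfeit items priced below.

$45293.2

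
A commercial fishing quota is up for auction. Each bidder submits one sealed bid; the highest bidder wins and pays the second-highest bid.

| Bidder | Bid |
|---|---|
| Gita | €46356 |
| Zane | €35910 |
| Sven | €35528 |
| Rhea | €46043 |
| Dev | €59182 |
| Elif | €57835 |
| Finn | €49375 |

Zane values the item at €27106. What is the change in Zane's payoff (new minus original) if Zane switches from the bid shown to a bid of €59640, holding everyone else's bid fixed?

The highest bid among the other bidders is €59182; Zane's bid doesn't change that.
Original bid €35910: Zane is not highest (top rival bid is €59182); payoff €0.
Alternative bid €59640: Zane is highest, pays the top rival bid €59182; payoff €27106 − €59182 = −€32076.
Change in payoff = −€32076 − (€0) = −€32076.

−€32076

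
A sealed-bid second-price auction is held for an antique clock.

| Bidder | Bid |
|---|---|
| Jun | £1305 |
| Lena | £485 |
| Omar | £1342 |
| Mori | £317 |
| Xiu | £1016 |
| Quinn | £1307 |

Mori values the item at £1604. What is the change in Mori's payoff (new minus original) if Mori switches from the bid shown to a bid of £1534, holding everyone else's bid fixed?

£262

The highest bid among the other bidders is £1342; Mori's bid doesn't change that.
Original bid £317: Mori is not highest (top rival bid is £1342); payoff £0.
Alternative bid £1534: Mori is highest, pays the top rival bid £1342; payoff £1604 − £1342 = £262.
Change in payoff = £262 − (£0) = £262.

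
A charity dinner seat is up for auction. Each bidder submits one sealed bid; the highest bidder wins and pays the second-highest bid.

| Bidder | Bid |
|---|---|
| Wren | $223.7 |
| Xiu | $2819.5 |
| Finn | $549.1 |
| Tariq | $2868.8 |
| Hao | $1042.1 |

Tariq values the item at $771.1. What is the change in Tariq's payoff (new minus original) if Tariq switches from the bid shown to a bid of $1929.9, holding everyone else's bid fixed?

$2048.4

The highest bid among the other bidders is $2819.5; Tariq's bid doesn't change that.
Original bid $2868.8: Tariq is highest, pays the top rival bid $2819.5; payoff $771.1 − $2819.5 = −$2048.4.
Alternative bid $1929.9: Tariq is not highest (top rival bid is $2819.5); payoff $0.
Change in payoff = $0 − (−$2048.4) = $2048.4.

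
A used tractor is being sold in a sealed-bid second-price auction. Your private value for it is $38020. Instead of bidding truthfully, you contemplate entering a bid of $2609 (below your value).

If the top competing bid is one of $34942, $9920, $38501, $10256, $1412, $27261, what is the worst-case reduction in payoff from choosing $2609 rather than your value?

$34942: truthful gives $3078, deviation gives $0 → loss $3078.
$9920: truthful gives $28100, deviation gives $0 → loss $28100.
$38501: same outcome either way → loss $0.
$10256: truthful gives $27764, deviation gives $0 → loss $27764.
$1412: same outcome either way → loss $0.
$27261: truthful gives $10759, deviation gives $0 → loss $10759.
Maximum loss: $28100.

$28100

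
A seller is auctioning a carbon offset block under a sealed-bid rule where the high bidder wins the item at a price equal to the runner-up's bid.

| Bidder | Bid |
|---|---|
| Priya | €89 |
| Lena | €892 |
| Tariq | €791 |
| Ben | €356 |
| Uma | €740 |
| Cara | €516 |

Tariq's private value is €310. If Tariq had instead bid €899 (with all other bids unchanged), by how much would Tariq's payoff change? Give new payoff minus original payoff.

−€582

The highest bid among the other bidders is €892; Tariq's bid doesn't change that.
Original bid €791: Tariq is not highest (top rival bid is €892); payoff €0.
Alternative bid €899: Tariq is highest, pays the top rival bid €892; payoff €310 − €892 = −€582.
Change in payoff = −€582 − (€0) = −€582.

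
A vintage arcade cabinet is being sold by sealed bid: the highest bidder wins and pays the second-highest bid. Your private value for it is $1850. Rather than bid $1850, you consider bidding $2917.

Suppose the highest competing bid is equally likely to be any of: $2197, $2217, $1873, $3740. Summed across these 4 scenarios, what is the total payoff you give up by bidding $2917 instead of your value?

The deviation costs you only when the competing bid falls strictly between $1850 and $2917; elsewhere both bids give the same outcome.
$2197: truthful payoff $0, deviation payoff −$347 → loss $347.
$2217: truthful payoff $0, deviation payoff −$367 → loss $367.
$1873: truthful payoff $0, deviation payoff −$23 → loss $23.
$3740: outcomes coincide → loss $0.
Total loss = $347 + $367 + $23 = $737.

$737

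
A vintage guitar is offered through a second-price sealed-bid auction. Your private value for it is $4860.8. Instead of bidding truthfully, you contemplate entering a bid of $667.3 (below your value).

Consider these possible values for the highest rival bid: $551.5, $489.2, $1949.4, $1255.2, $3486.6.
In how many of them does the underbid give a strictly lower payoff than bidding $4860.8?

The deviation hurts exactly when the highest competing bid lies strictly between $667.3 and $4860.8 — underbidding then forfeits a profitable win.
$551.5: below both → same outcome either way.
$489.2: below both → same outcome either way.
$1949.4: inside the interval → strictly worse (loss $2911.4).
$1255.2: inside the interval → strictly worse (loss $3605.6).
$3486.6: inside the interval → strictly worse (loss $1374.2).
Count: 3.

3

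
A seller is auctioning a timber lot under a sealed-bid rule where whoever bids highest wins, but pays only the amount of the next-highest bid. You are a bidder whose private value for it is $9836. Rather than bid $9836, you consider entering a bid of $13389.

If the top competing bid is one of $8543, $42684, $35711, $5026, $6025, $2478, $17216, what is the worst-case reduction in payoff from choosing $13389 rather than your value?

$0

$8543: same outcome either way → loss $0.
$42684: same outcome either way → loss $0.
$35711: same outcome either way → loss $0.
$5026: same outcome either way → loss $0.
$6025: same outcome either way → loss $0.
$2478: same outcome either way → loss $0.
$17216: same outcome either way → loss $0.
Maximum loss: $0.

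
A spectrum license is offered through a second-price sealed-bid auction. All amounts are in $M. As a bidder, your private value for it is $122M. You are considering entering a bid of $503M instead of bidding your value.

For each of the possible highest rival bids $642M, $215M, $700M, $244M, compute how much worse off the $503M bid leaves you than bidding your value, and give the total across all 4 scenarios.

$215M

The deviation costs you only when the competing bid falls strictly between $122M and $503M; elsewhere both bids give the same outcome.
$642M: outcomes coincide → loss $0M.
$215M: truthful payoff $0M, deviation payoff −$93M → loss $93M.
$700M: outcomes coincide → loss $0M.
$244M: truthful payoff $0M, deviation payoff −$122M → loss $122M.
Total loss = $93M + $122M = $215M.
In a second-price auction your bid sets only whether you win, not what you pay, so bidding your true value is weakly dominant.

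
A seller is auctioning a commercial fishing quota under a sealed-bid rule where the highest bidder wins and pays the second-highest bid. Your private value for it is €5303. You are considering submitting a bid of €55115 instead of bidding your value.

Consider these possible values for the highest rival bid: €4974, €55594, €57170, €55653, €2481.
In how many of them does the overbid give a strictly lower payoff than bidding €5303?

0

The deviation hurts exactly when the highest competing bid lies strictly between €5303 and €55115 — overbidding then wins at a price above your value.
€4974: below both → same outcome either way.
€55594: above both → same outcome either way.
€57170: above both → same outcome either way.
€55653: above both → same outcome either way.
€2481: below both → same outcome either way.
Count: 0.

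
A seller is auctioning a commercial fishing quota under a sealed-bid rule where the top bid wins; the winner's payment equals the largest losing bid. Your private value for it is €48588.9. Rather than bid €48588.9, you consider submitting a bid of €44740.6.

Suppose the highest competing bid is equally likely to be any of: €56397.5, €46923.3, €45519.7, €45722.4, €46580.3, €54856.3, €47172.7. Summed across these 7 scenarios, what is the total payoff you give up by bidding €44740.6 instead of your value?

The deviation costs you only when the competing bid falls strictly between €44740.6 and €48588.9; elsewhere both bids give the same outcome.
€56397.5: outcomes coincide → loss €0.
€46923.3: truthful payoff €1665.6, deviation payoff €0 → loss €1665.6.
€45519.7: truthful payoff €3069.2, deviation payoff €0 → loss €3069.2.
€45722.4: truthful payoff €2866.5, deviation payoff €0 → loss €2866.5.
€46580.3: truthful payoff €2008.6, deviation payoff €0 → loss €2008.6.
€54856.3: outcomes coincide → loss €0.
€47172.7: truthful payoff €1416.2, deviation payoff €0 → loss €1416.2.
Total loss = €1665.6 + €3069.2 + €2866.5 + €2008.6 + €1416.2 = €11026.1.

€11026.1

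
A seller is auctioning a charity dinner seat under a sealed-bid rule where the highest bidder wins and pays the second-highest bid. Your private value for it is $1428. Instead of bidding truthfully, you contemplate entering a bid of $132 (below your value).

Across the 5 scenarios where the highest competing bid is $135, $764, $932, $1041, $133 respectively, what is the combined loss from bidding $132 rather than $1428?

$4135

The deviation costs you only when the competing bid falls strictly between $132 and $1428; elsewhere both bids give the same outcome.
$135: truthful payoff $1293, deviation payoff $0 → loss $1293.
$764: truthful payoff $664, deviation payoff $0 → loss $664.
$932: truthful payoff $496, deviation payoff $0 → loss $496.
$1041: truthful payoff $387, deviation payoff $0 → loss $387.
$133: truthful payoff $1295, deviation payoff $0 → loss $1295.
Total loss = $1293 + $664 + $496 + $387 + $1295 = $4135.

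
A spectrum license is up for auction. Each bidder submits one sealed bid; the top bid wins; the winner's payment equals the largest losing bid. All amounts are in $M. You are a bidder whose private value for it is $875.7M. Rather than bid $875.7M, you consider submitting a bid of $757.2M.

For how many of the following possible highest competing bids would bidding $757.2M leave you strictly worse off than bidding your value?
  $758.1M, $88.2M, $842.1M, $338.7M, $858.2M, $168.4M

3

The deviation hurts exactly when the highest competing bid lies strictly between $757.2M and $875.7M — underbidding then forfeits a profitable win.
$758.1M: inside the interval → strictly worse (loss $117.6M).
$88.2M: below both → same outcome either way.
$842.1M: inside the interval → strictly worse (loss $33.6M).
$338.7M: below both → same outcome either way.
$858.2M: inside the interval → strictly worse (loss $17.5M).
$168.4M: below both → same outcome either way.
Count: 3.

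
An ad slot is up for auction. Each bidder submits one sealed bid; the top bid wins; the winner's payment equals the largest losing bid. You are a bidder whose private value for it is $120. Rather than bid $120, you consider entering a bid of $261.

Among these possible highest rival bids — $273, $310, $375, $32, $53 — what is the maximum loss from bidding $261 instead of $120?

$0

$273: same outcome either way → loss $0.
$310: same outcome either way → loss $0.
$375: same outcome either way → loss $0.
$32: same outcome either way → loss $0.
$53: same outcome either way → loss $0.
Maximum loss: $0.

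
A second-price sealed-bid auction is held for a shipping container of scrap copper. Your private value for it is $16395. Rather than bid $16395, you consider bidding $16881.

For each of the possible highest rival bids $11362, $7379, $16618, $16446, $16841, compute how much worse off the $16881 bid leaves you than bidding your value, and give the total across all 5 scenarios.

$720

The deviation costs you only when the competing bid falls strictly between $16395 and $16881; elsewhere both bids give the same outcome.
$11362: outcomes coincide → loss $0.
$7379: outcomes coincide → loss $0.
$16618: truthful payoff $0, deviation payoff −$223 → loss $223.
$16446: truthful payoff $0, deviation payoff −$51 → loss $51.
$16841: truthful payoff $0, deviation payoff −$446 → loss $446.
Total loss = $223 + $51 + $446 = $720.
Because the price is fixed by the runner-up's bid, deviating from your value can only change a good outcome into a bad one — never the reverse.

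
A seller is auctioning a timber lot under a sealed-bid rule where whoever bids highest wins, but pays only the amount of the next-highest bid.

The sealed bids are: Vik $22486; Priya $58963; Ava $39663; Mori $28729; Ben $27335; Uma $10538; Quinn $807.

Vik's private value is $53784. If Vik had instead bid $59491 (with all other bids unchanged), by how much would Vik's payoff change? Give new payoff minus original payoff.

The highest bid among the other bidders is $58963; Vik's bid doesn't change that.
Original bid $22486: Vik is not highest (top rival bid is $58963); payoff $0.
Alternative bid $59491: Vik is highest, pays the top rival bid $58963; payoff $53784 − $58963 = −$5179.
Change in payoff = −$5179 − ($0) = −$5179.

−$5179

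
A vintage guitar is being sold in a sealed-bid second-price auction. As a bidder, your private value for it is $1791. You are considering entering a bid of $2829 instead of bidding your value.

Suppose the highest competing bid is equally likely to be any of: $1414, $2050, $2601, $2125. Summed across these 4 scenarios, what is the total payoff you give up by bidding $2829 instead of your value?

The deviation costs you only when the competing bid falls strictly between $1791 and $2829; elsewhere both bids give the same outcome.
$1414: outcomes coincide → loss $0.
$2050: truthful payoff $0, deviation payoff −$259 → loss $259.
$2601: truthful payoff $0, deviation payoff −$810 → loss $810.
$2125: truthful payoff $0, deviation payoff −$334 → loss $334.
Total loss = $259 + $810 + $334 = $1403.
Truthful bidding weakly dominates here: raising your bid can only win items priced above your value, and lowering it can only forfeit items priced below.

$1403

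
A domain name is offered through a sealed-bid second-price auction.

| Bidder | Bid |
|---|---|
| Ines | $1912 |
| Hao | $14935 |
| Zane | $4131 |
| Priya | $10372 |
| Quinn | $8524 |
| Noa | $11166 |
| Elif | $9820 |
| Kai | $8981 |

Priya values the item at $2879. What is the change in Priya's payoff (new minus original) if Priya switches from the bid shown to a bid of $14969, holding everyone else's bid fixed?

The highest bid among the other bidders is $14935; Priya's bid doesn't change that.
Original bid $10372: Priya is not highest (top rival bid is $14935); payoff $0.
Alternative bid $14969: Priya is highest, pays the top rival bid $14935; payoff $2879 − $14935 = −$12056.
Change in payoff = −$12056 − ($0) = −$12056.

−$12056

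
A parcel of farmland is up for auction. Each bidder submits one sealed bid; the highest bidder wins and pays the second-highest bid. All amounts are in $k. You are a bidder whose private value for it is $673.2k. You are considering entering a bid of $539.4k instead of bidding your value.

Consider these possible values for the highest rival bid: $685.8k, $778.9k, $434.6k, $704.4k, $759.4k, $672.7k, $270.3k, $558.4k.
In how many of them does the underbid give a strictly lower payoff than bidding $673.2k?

The deviation hurts exactly when the highest competing bid lies strictly between $539.4k and $673.2k — underbidding then forfeits a profitable win.
$685.8k: above both → same outcome either way.
$778.9k: above both → same outcome either way.
$434.6k: below both → same outcome either way.
$704.4k: above both → same outcome either way.
$759.4k: above both → same outcome either way.
$672.7k: inside the interval → strictly worse (loss $0.5k).
$270.3k: below both → same outcome either way.
$558.4k: inside the interval → strictly worse (loss $114.8k).
Count: 2.

2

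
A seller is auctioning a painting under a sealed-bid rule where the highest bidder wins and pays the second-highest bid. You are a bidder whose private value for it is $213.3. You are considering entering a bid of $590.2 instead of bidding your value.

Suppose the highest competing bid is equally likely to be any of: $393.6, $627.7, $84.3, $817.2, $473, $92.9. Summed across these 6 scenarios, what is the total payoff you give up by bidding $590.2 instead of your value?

The deviation costs you only when the competing bid falls strictly between $213.3 and $590.2; elsewhere both bids give the same outcome.
$393.6: truthful payoff $0, deviation payoff −$180.3 → loss $180.3.
$627.7: outcomes coincide → loss $0.
$84.3: outcomes coincide → loss $0.
$817.2: outcomes coincide → loss $0.
$473: truthful payoff $0, deviation payoff −$259.7 → loss $259.7.
$92.9: outcomes coincide → loss $0.
Total loss = $180.3 + $259.7 = $440.

$440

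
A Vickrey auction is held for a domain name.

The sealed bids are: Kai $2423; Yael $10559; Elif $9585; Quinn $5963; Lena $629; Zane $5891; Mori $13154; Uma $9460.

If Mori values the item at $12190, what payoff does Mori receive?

Highest bid: Mori at $13154, so Mori wins.
Second-highest bid: Yael at $10559 — that is the price the winner pays.
Mori's payoff = value − price = $12190 − $10559 = $1631.

$1631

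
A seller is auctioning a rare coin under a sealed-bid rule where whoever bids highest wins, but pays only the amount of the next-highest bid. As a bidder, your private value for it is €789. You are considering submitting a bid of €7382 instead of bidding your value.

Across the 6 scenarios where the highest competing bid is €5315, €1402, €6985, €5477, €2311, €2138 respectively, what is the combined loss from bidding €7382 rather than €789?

€18894

The deviation costs you only when the competing bid falls strictly between €789 and €7382; elsewhere both bids give the same outcome.
€5315: truthful payoff €0, deviation payoff −€4526 → loss €4526.
€1402: truthful payoff €0, deviation payoff −€613 → loss €613.
€6985: truthful payoff €0, deviation payoff −€6196 → loss €6196.
€5477: truthful payoff €0, deviation payoff −€4688 → loss €4688.
€2311: truthful payoff €0, deviation payoff −€1522 → loss €1522.
€2138: truthful payoff €0, deviation payoff −€1349 → loss €1349.
Total loss = €4526 + €613 + €6196 + €4688 + €1522 + €1349 = €18894.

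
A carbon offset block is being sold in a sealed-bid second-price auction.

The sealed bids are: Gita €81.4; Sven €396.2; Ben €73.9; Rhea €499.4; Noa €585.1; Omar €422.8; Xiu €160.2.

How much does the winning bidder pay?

Highest bid: Noa at €585.1, so Noa wins.
Second-highest bid: Rhea at €499.4 — that is the price the winner pays.

€499.4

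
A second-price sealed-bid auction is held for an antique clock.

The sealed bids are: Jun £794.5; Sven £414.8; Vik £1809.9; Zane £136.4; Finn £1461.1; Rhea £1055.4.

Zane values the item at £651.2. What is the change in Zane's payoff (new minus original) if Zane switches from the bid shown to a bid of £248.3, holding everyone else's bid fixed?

£0

The highest bid among the other bidders is £1809.9; Zane's bid doesn't change that.
Original bid £136.4: Zane is not highest (top rival bid is £1809.9); payoff £0.
Alternative bid £248.3: Zane is not highest (top rival bid is £1809.9); payoff £0.
Change in payoff = £0 − (£0) = £0.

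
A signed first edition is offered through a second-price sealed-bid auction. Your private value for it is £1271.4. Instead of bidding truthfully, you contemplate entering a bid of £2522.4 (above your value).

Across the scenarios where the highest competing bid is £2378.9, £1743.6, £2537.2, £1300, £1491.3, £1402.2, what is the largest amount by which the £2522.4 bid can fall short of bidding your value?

£1107.5

£2378.9: truthful gives £0, deviation gives −£1107.5 → loss £1107.5.
£1743.6: truthful gives £0, deviation gives −£472.2 → loss £472.2.
£2537.2: same outcome either way → loss £0.
£1300: truthful gives £0, deviation gives −£28.6 → loss £28.6.
£1491.3: truthful gives £0, deviation gives −£219.9 → loss £219.9.
£1402.2: truthful gives £0, deviation gives −£130.8 → loss £130.8.
Maximum loss: £1107.5.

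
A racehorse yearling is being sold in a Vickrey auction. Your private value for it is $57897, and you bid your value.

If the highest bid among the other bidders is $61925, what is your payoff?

$0

Your bid $57897 is below the highest competing bid $61925, so you lose.
A losing bidder pays nothing and receives nothing: payoff = $0.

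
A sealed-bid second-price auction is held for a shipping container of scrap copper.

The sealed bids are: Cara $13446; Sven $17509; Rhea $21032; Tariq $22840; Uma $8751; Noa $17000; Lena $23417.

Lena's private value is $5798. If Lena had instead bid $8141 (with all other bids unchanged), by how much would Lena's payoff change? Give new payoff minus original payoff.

$17042

The highest bid among the other bidders is $22840; Lena's bid doesn't change that.
Original bid $23417: Lena is highest, pays the top rival bid $22840; payoff $5798 − $22840 = −$17042.
Alternative bid $8141: Lena is not highest (top rival bid is $22840); payoff $0.
Change in payoff = $0 − (−$17042) = $17042.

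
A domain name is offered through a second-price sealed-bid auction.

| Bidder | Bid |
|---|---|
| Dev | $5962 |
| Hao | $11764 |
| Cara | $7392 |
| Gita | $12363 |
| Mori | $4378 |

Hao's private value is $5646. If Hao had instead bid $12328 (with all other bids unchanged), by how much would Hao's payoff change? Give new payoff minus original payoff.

$0

The highest bid among the other bidders is $12363; Hao's bid doesn't change that.
Original bid $11764: Hao is not highest (top rival bid is $12363); payoff $0.
Alternative bid $12328: Hao is not highest (top rival bid is $12363); payoff $0.
Change in payoff = $0 − ($0) = $0.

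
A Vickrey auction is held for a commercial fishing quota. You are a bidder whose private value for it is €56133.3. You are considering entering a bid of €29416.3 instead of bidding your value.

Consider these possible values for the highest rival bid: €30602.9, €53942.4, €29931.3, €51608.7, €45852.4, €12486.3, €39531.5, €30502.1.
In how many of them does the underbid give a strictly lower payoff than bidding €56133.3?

7

The deviation hurts exactly when the highest competing bid lies strictly between €29416.3 and €56133.3 — underbidding then forfeits a profitable win.
€30602.9: inside the interval → strictly worse (loss €25530.4).
€53942.4: inside the interval → strictly worse (loss €2190.9).
€29931.3: inside the interval → strictly worse (loss €26202).
€51608.7: inside the interval → strictly worse (loss €4524.6).
€45852.4: inside the interval → strictly worse (loss €10280.9).
€12486.3: below both → same outcome either way.
€39531.5: inside the interval → strictly worse (loss €16601.8).
€30502.1: inside the interval → strictly worse (loss €25631.2).
Count: 7.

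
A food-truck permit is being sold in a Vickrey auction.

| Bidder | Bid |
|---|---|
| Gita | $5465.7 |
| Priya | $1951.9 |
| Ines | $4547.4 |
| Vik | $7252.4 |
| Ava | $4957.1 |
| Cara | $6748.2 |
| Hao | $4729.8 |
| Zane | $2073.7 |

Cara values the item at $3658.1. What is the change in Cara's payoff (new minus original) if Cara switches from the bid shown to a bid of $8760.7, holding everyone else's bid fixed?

The highest bid among the other bidders is $7252.4; Cara's bid doesn't change that.
Original bid $6748.2: Cara is not highest (top rival bid is $7252.4); payoff $0.
Alternative bid $8760.7: Cara is highest, pays the top rival bid $7252.4; payoff $3658.1 − $7252.4 = −$3594.3.
Change in payoff = −$3594.3 − ($0) = −$3594.3.

−$3594.3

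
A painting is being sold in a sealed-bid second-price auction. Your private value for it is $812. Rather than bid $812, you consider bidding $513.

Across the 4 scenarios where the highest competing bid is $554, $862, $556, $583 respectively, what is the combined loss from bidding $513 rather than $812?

$743

The deviation costs you only when the competing bid falls strictly between $513 and $812; elsewhere both bids give the same outcome.
$554: truthful payoff $258, deviation payoff $0 → loss $258.
$862: outcomes coincide → loss $0.
$556: truthful payoff $256, deviation payoff $0 → loss $256.
$583: truthful payoff $229, deviation payoff $0 → loss $229.
Total loss = $258 + $256 + $229 = $743.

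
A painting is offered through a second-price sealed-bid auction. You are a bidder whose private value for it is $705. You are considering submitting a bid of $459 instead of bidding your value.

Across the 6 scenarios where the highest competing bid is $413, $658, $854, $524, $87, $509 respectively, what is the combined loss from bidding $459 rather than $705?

The deviation costs you only when the competing bid falls strictly between $459 and $705; elsewhere both bids give the same outcome.
$413: outcomes coincide → loss $0.
$658: truthful payoff $47, deviation payoff $0 → loss $47.
$854: outcomes coincide → loss $0.
$524: truthful payoff $181, deviation payoff $0 → loss $181.
$87: outcomes coincide → loss $0.
$509: truthful payoff $196, deviation payoff $0 → loss $196.
Total loss = $47 + $181 + $196 = $424.
Because the price is fixed by the runner-up's bid, deviating from your value can only change a good outcome into a bad one — never the reverse.

$424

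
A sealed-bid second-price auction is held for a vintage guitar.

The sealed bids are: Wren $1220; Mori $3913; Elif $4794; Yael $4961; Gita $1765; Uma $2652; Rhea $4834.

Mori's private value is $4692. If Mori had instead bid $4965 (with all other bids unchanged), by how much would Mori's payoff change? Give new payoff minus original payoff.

The highest bid among the other bidders is $4961; Mori's bid doesn't change that.
Original bid $3913: Mori is not highest (top rival bid is $4961); payoff $0.
Alternative bid $4965: Mori is highest, pays the top rival bid $4961; payoff $4692 − $4961 = −$269.
Change in payoff = −$269 − ($0) = −$269.

−$269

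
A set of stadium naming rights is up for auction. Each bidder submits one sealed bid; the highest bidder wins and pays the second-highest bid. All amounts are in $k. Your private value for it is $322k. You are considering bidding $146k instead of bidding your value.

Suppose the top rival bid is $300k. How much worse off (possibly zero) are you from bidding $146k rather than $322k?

$22k

Bidding your value $322k: you win (since $322k > $300k) and pay $300k. Payoff $22k.
Bidding $146k: you lose. Payoff $0k.
The competing bid $300k lies between your shaded bid and your value, so underbidding forfeits an item you could have won at a profitable price.
Loss from deviating = $22k − ($0k) = $22k.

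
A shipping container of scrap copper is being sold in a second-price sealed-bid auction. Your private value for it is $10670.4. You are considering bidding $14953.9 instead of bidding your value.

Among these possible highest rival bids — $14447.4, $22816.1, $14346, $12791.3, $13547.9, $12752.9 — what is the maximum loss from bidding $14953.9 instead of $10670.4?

$14447.4: truthful gives $0, deviation gives −$3777 → loss $3777.
$22816.1: same outcome either way → loss $0.
$14346: truthful gives $0, deviation gives −$3675.6 → loss $3675.6.
$12791.3: truthful gives $0, deviation gives −$2120.9 → loss $2120.9.
$13547.9: truthful gives $0, deviation gives −$2877.5 → loss $2877.5.
$12752.9: truthful gives $0, deviation gives −$2082.5 → loss $2082.5.
Maximum loss: $3777.

$3777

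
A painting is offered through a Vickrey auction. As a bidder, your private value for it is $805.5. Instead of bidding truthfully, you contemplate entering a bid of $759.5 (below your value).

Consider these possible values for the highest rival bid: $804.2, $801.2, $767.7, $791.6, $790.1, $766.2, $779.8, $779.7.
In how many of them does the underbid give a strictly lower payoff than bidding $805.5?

The deviation hurts exactly when the highest competing bid lies strictly between $759.5 and $805.5 — underbidding then forfeits a profitable win.
$804.2: inside the interval → strictly worse (loss $1.3).
$801.2: inside the interval → strictly worse (loss $4.3).
$767.7: inside the interval → strictly worse (loss $37.8).
$791.6: inside the interval → strictly worse (loss $13.9).
$790.1: inside the interval → strictly worse (loss $15.4).
$766.2: inside the interval → strictly worse (loss $39.3).
$779.8: inside the interval → strictly worse (loss $25.7).
$779.7: inside the interval → strictly worse (loss $25.8).
Count: 8.

8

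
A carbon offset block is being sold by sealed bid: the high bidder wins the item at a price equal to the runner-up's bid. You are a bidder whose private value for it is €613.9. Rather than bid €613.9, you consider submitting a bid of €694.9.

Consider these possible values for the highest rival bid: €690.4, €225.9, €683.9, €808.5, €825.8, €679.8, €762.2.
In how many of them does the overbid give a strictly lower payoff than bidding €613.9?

3

The deviation hurts exactly when the highest competing bid lies strictly between €613.9 and €694.9 — overbidding then wins at a price above your value.
€690.4: inside the interval → strictly worse (loss €76.5).
€225.9: below both → same outcome either way.
€683.9: inside the interval → strictly worse (loss €70).
€808.5: above both → same outcome either way.
€825.8: above both → same outcome either way.
€679.8: inside the interval → strictly worse (loss €65.9).
€762.2: above both → same outcome either way.
Count: 3.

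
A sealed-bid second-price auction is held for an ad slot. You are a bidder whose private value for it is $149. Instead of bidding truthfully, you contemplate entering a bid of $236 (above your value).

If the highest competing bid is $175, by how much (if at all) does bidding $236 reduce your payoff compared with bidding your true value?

Bidding your value $149: you lose (since $149 < $175). Payoff $0.
Bidding $236: you win and pay $175. Payoff $149 − $175 = −$26.
The competing bid $175 lies between your value and your inflated bid, so overbidding wins an item priced above your value.
Loss from deviating = $0 − (−$26) = $26.
Because the price is fixed by the runner-up's bid, deviating from your value can only change a good outcome into a bad one — never the reverse.

$26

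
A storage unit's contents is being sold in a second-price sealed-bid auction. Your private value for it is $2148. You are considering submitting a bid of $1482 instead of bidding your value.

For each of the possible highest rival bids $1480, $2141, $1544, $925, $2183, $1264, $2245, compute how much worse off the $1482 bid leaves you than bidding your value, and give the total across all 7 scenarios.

$611

The deviation costs you only when the competing bid falls strictly between $1482 and $2148; elsewhere both bids give the same outcome.
$1480: outcomes coincide → loss $0.
$2141: truthful payoff $7, deviation payoff $0 → loss $7.
$1544: truthful payoff $604, deviation payoff $0 → loss $604.
$925: outcomes coincide → loss $0.
$2183: outcomes coincide → loss $0.
$1264: outcomes coincide → loss $0.
$2245: outcomes coincide → loss $0.
Total loss = $7 + $604 = $611.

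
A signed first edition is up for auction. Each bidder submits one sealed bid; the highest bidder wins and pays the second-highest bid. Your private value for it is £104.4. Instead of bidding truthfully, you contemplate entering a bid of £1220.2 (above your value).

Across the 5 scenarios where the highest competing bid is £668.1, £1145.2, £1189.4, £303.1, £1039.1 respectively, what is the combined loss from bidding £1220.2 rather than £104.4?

£3822.9

The deviation costs you only when the competing bid falls strictly between £104.4 and £1220.2; elsewhere both bids give the same outcome.
£668.1: truthful payoff £0, deviation payoff −£563.7 → loss £563.7.
£1145.2: truthful payoff £0, deviation payoff −£1040.8 → loss £1040.8.
£1189.4: truthful payoff £0, deviation payoff −£1085 → loss £1085.
£303.1: truthful payoff £0, deviation payoff −£198.7 → loss £198.7.
£1039.1: truthful payoff £0, deviation payoff −£934.7 → loss £934.7.
Total loss = £563.7 + £1040.8 + £1085 + £198.7 + £934.7 = £3822.9.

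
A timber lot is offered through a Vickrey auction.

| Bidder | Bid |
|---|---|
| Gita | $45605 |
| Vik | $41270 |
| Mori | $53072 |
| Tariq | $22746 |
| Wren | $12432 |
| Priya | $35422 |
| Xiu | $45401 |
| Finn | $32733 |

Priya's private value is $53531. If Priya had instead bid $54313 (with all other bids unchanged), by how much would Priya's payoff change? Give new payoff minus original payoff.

The highest bid among the other bidders is $53072; Priya's bid doesn't change that.
Original bid $35422: Priya is not highest (top rival bid is $53072); payoff $0.
Alternative bid $54313: Priya is highest, pays the top rival bid $53072; payoff $53531 − $53072 = $459.
Change in payoff = $459 − ($0) = $459.

$459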